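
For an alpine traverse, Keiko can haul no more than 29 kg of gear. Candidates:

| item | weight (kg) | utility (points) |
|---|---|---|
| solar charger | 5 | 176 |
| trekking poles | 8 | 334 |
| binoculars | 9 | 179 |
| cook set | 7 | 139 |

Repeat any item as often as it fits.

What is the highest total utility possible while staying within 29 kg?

1178

Solar charger + 3×trekking poles uses 29 of the 29 kg and totals 1178.
No other feasible combination exceeds 1178.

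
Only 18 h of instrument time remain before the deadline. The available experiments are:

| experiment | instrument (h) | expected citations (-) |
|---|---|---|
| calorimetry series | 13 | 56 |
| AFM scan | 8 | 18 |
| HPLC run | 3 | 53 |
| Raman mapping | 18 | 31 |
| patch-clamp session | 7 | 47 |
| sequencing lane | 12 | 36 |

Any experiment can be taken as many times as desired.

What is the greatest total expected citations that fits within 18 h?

Density check — HPLC run 17.67, patch-clamp session 6.71, calorimetry series 4.31, sequencing lane 3.00 are the best per h.
Best packing: 6×HPLC run — 18 h, 318 total.
That's the maximum — no swap from here does better than 318.

318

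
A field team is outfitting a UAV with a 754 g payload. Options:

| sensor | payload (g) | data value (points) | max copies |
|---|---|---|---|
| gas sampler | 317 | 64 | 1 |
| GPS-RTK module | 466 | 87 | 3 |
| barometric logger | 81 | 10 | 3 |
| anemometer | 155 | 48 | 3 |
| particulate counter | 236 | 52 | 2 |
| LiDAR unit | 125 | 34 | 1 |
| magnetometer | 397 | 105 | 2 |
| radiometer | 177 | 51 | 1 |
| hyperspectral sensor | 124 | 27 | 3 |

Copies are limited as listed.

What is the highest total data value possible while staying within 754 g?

208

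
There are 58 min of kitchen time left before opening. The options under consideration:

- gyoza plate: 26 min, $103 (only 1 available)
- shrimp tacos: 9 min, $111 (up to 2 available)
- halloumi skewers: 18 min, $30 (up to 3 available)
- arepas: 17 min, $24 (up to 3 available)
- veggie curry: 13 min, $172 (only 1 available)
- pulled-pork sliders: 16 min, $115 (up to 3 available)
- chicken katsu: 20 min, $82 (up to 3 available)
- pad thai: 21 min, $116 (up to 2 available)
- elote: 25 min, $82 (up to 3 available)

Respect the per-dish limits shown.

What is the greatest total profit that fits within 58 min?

513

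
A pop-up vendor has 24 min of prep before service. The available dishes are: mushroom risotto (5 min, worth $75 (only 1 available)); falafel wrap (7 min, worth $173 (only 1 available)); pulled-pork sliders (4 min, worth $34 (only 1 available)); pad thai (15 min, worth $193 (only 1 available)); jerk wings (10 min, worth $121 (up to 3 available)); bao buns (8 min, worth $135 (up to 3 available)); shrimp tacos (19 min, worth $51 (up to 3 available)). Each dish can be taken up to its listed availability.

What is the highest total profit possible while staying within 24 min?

Taking falafel wrap + 2×bao buns: 23 min used, 443 in profit.
Nothing else within 24 min beats 443.

443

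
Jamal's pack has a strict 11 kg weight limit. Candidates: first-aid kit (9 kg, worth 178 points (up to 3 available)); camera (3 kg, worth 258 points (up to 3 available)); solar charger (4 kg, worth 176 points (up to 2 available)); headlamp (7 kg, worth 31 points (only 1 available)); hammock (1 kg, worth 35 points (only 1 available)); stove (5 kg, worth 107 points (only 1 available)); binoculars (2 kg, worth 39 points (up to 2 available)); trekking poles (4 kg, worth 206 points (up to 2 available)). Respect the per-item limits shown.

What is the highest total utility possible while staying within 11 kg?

813

Greedy by ratio would take 3×camera + hammock: 10 kg used, total 809.
The 1 kg tied up in hammock is better spent on binoculars — total rises to 813 (11 kg).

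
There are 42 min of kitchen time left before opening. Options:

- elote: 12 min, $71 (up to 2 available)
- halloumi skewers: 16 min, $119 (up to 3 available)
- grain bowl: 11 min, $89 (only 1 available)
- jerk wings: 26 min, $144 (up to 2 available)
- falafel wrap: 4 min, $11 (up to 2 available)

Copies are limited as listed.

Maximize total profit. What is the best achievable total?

Elote + halloumi skewers + grain bowl uses 39 of the 42 min and totals 279.

279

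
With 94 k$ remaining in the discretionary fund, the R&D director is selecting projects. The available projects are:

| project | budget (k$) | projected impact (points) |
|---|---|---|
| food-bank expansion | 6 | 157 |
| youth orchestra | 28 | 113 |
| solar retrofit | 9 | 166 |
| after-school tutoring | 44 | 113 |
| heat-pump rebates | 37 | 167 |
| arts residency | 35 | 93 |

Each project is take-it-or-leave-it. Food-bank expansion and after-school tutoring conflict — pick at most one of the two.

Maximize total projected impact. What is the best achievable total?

603

The ratio ordering already packs tightly: food-bank expansion + youth orchestra + solar retrofit + heat-pump rebates, 80 k$, 603.
Every other selection either busts 94 k$ or breaks a pairing rule or fails to beat 603.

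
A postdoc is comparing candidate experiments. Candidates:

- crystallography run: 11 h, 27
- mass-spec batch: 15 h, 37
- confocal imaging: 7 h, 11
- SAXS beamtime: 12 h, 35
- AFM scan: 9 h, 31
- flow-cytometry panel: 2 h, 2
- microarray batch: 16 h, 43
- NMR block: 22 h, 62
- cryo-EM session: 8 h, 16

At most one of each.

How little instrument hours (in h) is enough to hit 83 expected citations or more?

Minimise h subject to total expected citations ≥ 83.
AFM scan + NMR block reaches 93 using 31 h.
Any bundle with less than 31 h falls short of 83.

31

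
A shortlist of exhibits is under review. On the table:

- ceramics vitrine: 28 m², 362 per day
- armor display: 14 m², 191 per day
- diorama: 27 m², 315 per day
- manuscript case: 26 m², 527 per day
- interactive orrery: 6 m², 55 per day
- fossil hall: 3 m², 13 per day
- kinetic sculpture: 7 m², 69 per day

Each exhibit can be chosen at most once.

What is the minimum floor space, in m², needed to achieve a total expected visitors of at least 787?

47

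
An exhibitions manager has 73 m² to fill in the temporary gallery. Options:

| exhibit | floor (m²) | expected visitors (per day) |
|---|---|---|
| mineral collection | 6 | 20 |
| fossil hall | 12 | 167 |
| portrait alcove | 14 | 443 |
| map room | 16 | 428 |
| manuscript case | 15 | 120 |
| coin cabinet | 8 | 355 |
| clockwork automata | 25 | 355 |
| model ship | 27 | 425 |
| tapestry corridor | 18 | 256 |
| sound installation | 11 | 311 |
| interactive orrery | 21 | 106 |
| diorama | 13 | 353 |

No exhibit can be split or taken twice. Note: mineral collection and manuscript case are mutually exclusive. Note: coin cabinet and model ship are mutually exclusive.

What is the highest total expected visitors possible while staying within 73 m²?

1910

Density check — coin cabinet 44.38, portrait alcove 31.64, sound installation 28.27, diorama 27.15 are the best per m².
Taking mineral collection + portrait alcove + map room + coin cabinet + sound installation + diorama: 68 m² used, 1910 in expected visitors.
Nothing else feasible within 73 m² beats 1910.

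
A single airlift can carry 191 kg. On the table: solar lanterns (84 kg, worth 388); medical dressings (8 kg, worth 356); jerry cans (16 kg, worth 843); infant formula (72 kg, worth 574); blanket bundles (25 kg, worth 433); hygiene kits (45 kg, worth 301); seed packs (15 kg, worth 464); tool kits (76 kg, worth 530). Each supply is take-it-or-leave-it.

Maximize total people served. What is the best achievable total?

2971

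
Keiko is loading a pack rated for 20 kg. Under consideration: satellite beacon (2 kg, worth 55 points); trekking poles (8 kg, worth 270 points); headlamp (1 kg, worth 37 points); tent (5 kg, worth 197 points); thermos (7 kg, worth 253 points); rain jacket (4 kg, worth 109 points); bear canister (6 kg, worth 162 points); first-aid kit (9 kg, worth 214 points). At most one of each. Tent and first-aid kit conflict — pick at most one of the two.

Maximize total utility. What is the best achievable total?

Ranking by ratio (utility/kg): tent 39.40, headlamp 37.00, thermos 36.14.
Taking the top-ratio items first gives satellite beacon + headlamp + tent + thermos + rain jacket for 651 (19 kg).
Dropping satellite beacon and headlamp and rain jacket frees 7 kg; slotting in trekking poles (8 kg) lifts the total to 720 at 20 kg.
No other feasible combination exceeds 720.

720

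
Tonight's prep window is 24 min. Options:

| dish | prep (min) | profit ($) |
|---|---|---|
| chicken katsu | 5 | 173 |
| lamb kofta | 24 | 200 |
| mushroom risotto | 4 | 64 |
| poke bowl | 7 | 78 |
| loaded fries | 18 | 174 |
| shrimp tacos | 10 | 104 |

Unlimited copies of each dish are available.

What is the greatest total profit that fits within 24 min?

756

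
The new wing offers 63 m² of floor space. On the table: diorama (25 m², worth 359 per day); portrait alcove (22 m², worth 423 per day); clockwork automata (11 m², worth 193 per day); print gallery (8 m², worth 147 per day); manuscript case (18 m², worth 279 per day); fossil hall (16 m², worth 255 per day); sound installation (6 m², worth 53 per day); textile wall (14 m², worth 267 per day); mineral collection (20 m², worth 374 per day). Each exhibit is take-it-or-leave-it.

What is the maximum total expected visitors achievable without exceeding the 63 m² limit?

1138

Ranking by ratio (expected visitors/m²): portrait alcove 19.23, textile wall 19.07, mineral collection 18.70, print gallery 18.38.
Taking the top-ratio exhibits first gives portrait alcove + sound installation + textile wall + mineral collection for 1117 (62 m²).
Dropping sound installation and mineral collection frees 26 m²; slotting in clockwork automata + fossil hall (27 m²) lifts the total to 1138 at 63 m².
Every other selection either busts 63 m² or fails to beat 1138.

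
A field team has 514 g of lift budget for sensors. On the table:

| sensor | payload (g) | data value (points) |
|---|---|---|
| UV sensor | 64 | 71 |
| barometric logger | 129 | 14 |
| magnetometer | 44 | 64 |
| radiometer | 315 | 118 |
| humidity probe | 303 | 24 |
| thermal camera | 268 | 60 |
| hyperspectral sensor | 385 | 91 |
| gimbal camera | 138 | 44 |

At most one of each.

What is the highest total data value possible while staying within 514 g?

253

The ratio ordering already packs tightly: UV sensor + magnetometer + radiometer, 423 g, 253.
Next best is UV sensor + magnetometer + thermal camera + gimbal camera at 239 (514 g) — short by 14.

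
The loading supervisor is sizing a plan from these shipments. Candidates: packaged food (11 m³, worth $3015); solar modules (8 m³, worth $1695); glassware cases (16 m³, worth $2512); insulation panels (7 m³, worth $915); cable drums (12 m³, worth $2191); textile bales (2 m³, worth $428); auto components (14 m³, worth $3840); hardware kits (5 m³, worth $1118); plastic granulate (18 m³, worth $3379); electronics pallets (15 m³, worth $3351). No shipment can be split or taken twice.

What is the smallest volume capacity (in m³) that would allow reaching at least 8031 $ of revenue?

Need the lightest bundle worth ≥ 8031.
packaged food + textile bales + auto components + hardware kits: 8401 revenue at 32 m³.
No combination under 32 m³ hits 8031.

32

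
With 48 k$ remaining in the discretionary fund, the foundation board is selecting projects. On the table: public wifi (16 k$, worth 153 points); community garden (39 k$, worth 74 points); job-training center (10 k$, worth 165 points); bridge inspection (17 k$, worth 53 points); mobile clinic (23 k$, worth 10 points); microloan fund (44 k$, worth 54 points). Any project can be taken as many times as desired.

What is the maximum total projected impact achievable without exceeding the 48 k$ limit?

660

By projected impact per k$: job-training center 16.50, public wifi 9.56, bridge inspection 3.12 lead.
4×job-training center uses 40 of the 48 k$ and totals 660.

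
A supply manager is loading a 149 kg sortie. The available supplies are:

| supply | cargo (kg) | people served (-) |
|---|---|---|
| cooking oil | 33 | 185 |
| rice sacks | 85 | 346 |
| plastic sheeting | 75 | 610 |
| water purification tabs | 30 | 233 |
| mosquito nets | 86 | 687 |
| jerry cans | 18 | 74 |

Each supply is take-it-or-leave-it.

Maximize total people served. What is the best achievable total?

Density check — plastic sheeting 8.13, mosquito nets 7.99, water purification tabs 7.77, cooking oil 5.61 are the best per kg.
The ratio heuristic lands on cooking oil + plastic sheeting + water purification tabs (1028) but leaves 11 kg idle.
Replace plastic sheeting with mosquito nets: the trade gains 77 net, giving 1105 at 149 kg.

1105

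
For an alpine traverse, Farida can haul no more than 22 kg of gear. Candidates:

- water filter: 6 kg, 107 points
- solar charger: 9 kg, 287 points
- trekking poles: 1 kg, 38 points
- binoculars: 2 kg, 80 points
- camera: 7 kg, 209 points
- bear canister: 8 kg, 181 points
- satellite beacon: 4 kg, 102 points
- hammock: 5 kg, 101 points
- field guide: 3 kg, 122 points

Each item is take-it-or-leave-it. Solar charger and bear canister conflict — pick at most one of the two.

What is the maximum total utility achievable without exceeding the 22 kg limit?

736

Solar charger + trekking poles + binoculars + camera + field guide uses 22 of the 22 kg and totals 736.
An exhaustive check of the 512 subsets confirms 736.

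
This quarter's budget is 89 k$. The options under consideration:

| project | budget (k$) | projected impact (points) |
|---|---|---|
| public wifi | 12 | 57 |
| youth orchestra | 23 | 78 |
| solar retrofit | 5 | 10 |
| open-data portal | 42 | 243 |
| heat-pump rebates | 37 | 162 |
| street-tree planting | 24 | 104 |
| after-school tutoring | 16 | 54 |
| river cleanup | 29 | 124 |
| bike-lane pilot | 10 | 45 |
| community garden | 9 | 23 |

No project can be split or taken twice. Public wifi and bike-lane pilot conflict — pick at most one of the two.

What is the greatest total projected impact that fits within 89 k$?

450

Open-data portal + heat-pump rebates + bike-lane pilot uses 89 of the 89 k$ and totals 450.
Next best is public wifi + solar retrofit + open-data portal + river cleanup at 434 (88 k$) — short by 16.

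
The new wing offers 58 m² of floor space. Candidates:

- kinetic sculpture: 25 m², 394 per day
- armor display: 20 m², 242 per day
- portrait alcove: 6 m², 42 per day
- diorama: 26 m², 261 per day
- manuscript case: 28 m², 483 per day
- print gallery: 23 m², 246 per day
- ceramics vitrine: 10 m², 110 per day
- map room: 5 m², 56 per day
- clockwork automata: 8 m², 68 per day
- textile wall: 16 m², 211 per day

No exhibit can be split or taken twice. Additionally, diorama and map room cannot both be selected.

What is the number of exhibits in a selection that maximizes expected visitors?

3

Best achievable expected visitors is 933.
One optimal bundle: kinetic sculpture + manuscript case + map room (58 m²).
All optima have 3 exhibits.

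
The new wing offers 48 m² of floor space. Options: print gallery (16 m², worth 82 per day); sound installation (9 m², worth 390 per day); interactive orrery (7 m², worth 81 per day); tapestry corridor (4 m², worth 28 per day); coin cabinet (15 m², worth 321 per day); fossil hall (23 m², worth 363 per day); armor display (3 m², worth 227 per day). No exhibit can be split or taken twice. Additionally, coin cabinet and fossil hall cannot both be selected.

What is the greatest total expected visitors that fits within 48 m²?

Greedy by ratio would take sound installation + interactive orrery + tapestry corridor + coin cabinet + armor display: 38 m² used, total 1047.
The 15 m² tied up in coin cabinet is better spent on fossil hall — total rises to 1089 (46 m²).
Runner-up sound installation + interactive orrery + fossil hall + armor display tops out at 1061.

1089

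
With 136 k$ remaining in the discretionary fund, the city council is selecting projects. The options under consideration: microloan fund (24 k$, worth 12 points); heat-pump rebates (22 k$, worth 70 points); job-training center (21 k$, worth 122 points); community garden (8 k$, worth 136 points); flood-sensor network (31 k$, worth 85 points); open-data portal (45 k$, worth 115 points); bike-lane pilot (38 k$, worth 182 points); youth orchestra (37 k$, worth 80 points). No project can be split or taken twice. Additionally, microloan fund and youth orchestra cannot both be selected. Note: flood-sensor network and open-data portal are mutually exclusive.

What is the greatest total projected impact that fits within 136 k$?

625

Greedy by ratio would take heat-pump rebates + job-training center + community garden + flood-sensor network + bike-lane pilot: 120 k$ used, total 595.
Replace flood-sensor network with open-data portal: the trade gains 30 net, giving 625 at 134 k$.
The spare 2 k$ is too small for any remaining project, and no feasible exchange beats 625.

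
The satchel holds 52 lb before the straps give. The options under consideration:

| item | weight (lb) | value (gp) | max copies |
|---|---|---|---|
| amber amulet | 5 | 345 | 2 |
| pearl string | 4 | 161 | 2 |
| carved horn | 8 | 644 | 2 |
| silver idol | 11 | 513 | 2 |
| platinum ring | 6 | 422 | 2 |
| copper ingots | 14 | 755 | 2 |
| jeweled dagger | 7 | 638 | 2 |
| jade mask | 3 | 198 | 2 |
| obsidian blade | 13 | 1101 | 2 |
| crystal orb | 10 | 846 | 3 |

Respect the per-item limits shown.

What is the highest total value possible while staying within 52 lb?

4458

A density-first pass picks 2×jeweled dagger + 2×obsidian blade + crystal orb — 4324 at 50 lb.
Dropping 2×obsidian blade frees 26 lb; slotting in carved horn + 2×crystal orb (28 lb) lifts the total to 4458 at 52 lb.
That's the maximum — no swap from here does better than 4458.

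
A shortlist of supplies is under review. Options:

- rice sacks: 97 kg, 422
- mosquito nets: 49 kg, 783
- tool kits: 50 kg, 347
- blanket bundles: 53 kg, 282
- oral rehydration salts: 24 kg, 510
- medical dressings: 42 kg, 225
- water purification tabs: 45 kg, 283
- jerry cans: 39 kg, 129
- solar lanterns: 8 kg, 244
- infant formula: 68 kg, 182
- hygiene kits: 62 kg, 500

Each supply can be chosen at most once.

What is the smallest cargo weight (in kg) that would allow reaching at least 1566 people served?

Need the lightest bundle worth ≥ 1566.
mosquito nets + oral rehydration salts + water purification tabs: 1576 people served at 118 kg.
No combination under 118 kg hits 1566.

118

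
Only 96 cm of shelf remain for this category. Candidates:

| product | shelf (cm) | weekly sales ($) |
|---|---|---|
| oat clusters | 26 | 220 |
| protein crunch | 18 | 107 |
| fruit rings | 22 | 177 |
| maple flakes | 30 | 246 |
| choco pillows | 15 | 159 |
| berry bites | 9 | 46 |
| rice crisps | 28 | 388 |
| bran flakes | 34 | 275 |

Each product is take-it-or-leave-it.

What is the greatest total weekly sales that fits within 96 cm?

970

By weekly sales per cm: rice crisps 13.86, choco pillows 10.60, oat clusters 8.46, maple flakes 8.20 lead.
Taking the top-ratio products first gives oat clusters + fruit rings + choco pillows + rice crisps for 944 (91 cm).
Dropping oat clusters frees 26 cm; slotting in maple flakes (30 cm) lifts the total to 970 at 95 cm.
The closest alternative, oat clusters + fruit rings + choco pillows + rice crisps, reaches only 944.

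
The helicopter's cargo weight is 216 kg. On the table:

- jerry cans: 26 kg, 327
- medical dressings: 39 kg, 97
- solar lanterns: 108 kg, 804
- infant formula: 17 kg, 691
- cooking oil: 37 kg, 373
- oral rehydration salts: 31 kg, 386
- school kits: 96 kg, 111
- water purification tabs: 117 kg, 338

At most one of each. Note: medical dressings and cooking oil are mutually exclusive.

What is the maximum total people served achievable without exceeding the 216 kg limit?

Best packing: solar lanterns + infant formula + cooking oil + oral rehydration salts — 193 kg, 2254 total.
Runner-up jerry cans + solar lanterns + infant formula + oral rehydration salts tops out at 2208.

2254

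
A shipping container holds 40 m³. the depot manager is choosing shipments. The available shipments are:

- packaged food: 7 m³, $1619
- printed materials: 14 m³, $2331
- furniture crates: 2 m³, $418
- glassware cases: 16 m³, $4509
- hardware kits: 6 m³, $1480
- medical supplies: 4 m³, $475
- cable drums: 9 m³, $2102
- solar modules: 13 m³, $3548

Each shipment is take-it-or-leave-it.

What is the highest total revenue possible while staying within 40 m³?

10577

Taking the top-ratio shipments first gives furniture crates + glassware cases + hardware kits + solar modules for 9955 (37 m³).
Dropping hardware kits frees 6 m³; slotting in cable drums (9 m³) lifts the total to 10577 at 40 m³.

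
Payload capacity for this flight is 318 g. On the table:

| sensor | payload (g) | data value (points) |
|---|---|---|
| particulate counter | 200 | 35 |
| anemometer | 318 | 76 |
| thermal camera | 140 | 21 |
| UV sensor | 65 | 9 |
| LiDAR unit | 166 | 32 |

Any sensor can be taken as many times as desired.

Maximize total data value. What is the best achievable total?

The ratio ordering already packs tightly: anemometer, 318 g, 76.

76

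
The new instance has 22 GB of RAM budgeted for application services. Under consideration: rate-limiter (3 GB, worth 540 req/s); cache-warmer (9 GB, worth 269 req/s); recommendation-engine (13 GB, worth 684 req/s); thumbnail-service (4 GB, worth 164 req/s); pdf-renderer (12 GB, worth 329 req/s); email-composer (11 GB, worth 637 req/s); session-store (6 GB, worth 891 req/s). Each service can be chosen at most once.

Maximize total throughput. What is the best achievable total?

2115

A density-first pass picks rate-limiter + email-composer + session-store — 2068 at 20 GB.
Replace email-composer with recommendation-engine: the trade gains 47 net, giving 2115 at 22 GB.
The closest alternative, rate-limiter + email-composer + session-store, reaches only 2068.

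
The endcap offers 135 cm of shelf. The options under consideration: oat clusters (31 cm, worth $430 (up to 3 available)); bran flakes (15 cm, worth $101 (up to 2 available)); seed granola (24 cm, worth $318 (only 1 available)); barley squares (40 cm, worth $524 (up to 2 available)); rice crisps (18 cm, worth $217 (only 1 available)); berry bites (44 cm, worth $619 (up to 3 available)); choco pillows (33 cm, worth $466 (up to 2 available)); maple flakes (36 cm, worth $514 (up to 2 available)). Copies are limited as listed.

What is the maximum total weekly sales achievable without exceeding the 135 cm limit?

1888

Taking the top-ratio products first gives seed granola + choco pillows + 2×maple flakes for 1812 (129 cm).
Dropping seed granola and choco pillows frees 57 cm; slotting in 2×oat clusters (62 cm) lifts the total to 1888 at 134 cm.
The spare 1 cm is too small for any remaining product, and no exchange beats 1888.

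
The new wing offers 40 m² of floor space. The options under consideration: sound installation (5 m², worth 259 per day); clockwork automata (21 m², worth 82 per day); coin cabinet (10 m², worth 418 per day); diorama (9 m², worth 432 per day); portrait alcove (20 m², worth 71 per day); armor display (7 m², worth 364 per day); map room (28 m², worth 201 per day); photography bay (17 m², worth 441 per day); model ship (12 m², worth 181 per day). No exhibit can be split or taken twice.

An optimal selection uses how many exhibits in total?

4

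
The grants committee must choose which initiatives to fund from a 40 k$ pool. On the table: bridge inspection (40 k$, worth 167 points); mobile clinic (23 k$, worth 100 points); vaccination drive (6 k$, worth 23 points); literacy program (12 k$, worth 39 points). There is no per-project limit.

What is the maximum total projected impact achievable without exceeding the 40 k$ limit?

167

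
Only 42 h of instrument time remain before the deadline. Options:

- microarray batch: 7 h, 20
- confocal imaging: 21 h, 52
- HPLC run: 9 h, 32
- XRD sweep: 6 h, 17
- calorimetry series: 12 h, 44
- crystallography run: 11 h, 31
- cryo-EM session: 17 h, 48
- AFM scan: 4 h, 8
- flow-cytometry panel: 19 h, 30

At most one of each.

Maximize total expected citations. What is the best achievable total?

Ranking by ratio (expected citations/h): calorimetry series 3.67, HPLC run 3.56, microarray batch 2.86.
Filling by ratio: microarray batch + HPLC run + XRD sweep + calorimetry series + AFM scan for 121, with 4 h left unused.
Dropping microarray batch frees 7 h; slotting in crystallography run (11 h) lifts the total to 132 at 42 h.

132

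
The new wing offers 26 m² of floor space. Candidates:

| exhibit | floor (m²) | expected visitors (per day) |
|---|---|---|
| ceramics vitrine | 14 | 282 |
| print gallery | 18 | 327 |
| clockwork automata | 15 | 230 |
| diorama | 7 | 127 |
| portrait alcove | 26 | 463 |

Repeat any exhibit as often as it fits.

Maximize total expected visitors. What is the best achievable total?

463

Taking the top-ratio exhibits first gives ceramics vitrine + diorama for 409 (21 m²).
Replace ceramics vitrine and diorama with portrait alcove: the trade gains 54 net, giving 463 at 26 m².
No other feasible combination exceeds 463.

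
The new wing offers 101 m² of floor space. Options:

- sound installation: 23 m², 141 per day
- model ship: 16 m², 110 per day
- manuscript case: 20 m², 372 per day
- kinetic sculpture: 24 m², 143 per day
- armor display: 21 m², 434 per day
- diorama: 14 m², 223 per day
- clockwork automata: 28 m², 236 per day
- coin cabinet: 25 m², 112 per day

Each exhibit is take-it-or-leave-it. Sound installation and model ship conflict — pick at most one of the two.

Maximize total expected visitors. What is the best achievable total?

1375

Taking model ship + manuscript case + armor display + diorama + clockwork automata: 99 m² used, 1375 in expected visitors.
That's the maximum — no feasible swap from here does better than 1375.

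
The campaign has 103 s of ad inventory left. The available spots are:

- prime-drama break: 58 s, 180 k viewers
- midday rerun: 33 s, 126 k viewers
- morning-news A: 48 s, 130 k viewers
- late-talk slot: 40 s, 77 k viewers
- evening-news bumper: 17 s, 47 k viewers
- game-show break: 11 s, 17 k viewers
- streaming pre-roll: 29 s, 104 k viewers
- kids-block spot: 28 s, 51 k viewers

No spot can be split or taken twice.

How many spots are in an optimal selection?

3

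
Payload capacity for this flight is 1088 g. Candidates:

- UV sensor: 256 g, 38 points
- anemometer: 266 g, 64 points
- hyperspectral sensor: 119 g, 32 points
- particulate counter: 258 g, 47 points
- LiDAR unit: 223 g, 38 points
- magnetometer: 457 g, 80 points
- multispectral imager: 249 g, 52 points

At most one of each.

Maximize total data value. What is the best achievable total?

Density check — hyperspectral sensor 0.27, anemometer 0.24, multispectral imager 0.21 are the best per g.
Greedy by ratio would take anemometer + hyperspectral sensor + particulate counter + multispectral imager: 892 g used, total 195.
Replace particulate counter and multispectral imager with LiDAR unit + magnetometer: the trade gains 19 net, giving 214 at 1065 g.
Next best is hyperspectral sensor + particulate counter + magnetometer + multispectral imager at 211 (1083 g) — short by 3.

214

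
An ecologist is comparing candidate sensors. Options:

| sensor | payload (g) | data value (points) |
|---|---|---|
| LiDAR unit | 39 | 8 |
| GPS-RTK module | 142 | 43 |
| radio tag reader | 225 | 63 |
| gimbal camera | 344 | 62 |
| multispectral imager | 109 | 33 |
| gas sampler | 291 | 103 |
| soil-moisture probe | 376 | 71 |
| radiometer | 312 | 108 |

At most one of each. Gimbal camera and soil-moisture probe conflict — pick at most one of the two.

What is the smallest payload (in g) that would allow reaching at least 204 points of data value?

603

Need the lightest bundle worth ≥ 204.
Taking gas sampler + radiometer gives 211 (≥ 204) for 603 g.
Below 603 g the best achievable stays under 204.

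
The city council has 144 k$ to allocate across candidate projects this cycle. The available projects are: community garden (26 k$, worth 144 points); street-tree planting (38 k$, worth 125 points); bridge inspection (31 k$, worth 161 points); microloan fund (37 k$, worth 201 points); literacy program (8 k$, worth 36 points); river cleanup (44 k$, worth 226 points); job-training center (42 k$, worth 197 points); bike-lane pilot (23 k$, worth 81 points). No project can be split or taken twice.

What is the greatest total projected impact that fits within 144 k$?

Filling by ratio: community garden + bridge inspection + microloan fund + river cleanup for 732, with 6 k$ left unused.
Replace river cleanup with literacy program + job-training center: the trade gains 7 net, giving 739 at 144 k$.
No other feasible combination exceeds 739.

739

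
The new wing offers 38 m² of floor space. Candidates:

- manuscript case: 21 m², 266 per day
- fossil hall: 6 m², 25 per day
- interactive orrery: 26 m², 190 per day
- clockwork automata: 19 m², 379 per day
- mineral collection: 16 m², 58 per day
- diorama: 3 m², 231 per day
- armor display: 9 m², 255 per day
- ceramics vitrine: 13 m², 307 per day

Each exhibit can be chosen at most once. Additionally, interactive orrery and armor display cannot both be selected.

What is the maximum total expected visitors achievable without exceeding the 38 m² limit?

A density-first pass picks fossil hall + diorama + armor display + ceramics vitrine — 818 at 31 m².
The 15 m² tied up in fossil hall and armor display is better spent on clockwork automata — total rises to 917 (35 m²).
Runner-up fossil hall + clockwork automata + diorama + armor display tops out at 890.

917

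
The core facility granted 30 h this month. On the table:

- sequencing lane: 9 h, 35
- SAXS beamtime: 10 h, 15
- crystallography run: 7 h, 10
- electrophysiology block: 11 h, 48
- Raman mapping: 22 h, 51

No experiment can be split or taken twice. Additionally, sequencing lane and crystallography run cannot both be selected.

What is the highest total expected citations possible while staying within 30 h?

Best packing: sequencing lane + SAXS beamtime + electrophysiology block — 30 h, 98 total.

98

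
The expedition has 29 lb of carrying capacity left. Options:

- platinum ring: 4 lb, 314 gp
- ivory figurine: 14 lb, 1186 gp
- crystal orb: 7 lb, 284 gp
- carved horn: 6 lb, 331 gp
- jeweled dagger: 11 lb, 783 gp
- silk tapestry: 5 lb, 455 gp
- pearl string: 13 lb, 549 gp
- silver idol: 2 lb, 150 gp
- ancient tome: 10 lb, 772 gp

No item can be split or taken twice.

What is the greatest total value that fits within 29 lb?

2413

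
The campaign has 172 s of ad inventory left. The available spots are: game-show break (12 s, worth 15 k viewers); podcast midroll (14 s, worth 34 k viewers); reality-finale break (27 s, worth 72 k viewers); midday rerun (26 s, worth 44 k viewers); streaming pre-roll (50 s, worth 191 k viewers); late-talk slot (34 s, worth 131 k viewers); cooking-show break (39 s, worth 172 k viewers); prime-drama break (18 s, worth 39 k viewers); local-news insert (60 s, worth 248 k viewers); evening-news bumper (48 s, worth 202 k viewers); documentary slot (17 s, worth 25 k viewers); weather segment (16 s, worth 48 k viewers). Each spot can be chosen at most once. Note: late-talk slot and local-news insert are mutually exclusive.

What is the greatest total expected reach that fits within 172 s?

696

Taking the top-ratio spots first gives cooking-show break + local-news insert + evening-news bumper + weather segment for 670 (163 s).
Dropping local-news insert and weather segment frees 76 s; slotting in streaming pre-roll + late-talk slot (84 s) lifts the total to 696 at 171 s.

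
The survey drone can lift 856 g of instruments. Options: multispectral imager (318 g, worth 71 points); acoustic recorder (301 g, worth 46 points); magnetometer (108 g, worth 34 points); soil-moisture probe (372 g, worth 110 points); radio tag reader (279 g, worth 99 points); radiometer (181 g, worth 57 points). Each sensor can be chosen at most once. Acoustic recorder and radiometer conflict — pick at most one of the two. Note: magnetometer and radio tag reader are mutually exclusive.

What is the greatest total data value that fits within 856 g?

266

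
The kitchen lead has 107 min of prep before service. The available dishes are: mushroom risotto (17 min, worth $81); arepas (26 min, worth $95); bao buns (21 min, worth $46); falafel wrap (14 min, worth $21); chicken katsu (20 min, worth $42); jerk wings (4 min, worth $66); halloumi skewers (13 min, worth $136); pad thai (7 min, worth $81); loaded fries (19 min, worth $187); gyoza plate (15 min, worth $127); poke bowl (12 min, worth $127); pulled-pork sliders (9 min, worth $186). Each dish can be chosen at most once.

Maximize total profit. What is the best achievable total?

1005

A density-first pass picks mushroom risotto + jerk wings + halloumi skewers + pad thai + loaded fries + gyoza plate + poke bowl + pulled-pork sliders — 991 at 96 min.
Replace mushroom risotto with arepas: the trade gains 14 net, giving 1005 at 105 min.
Every other selection either busts 107 min or fails to beat 1005.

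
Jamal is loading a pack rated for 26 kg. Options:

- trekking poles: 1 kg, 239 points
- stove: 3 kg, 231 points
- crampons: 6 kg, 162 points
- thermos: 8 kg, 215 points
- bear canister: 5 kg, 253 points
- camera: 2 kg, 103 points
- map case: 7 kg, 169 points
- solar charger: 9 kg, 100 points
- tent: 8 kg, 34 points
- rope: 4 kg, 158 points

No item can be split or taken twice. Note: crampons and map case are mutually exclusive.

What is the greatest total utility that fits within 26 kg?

Taking the top-ratio items first gives trekking poles + stove + crampons + bear canister + camera + rope for 1146 (21 kg).
Dropping crampons and rope frees 10 kg; slotting in thermos + map case (15 kg) lifts the total to 1210 at 26 kg.
The closest alternative, trekking poles + stove + crampons + thermos + bear canister + camera, reaches only 1203.

1210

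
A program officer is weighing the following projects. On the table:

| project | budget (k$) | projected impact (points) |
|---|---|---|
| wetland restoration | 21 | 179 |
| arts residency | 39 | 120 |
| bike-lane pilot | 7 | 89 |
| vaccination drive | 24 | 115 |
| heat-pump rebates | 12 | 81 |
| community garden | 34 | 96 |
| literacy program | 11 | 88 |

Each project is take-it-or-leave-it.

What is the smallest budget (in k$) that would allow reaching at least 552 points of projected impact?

Minimise k$ subject to total projected impact ≥ 552.
wetland restoration + bike-lane pilot + vaccination drive + heat-pump rebates + literacy program reaches 552 using 75 k$.
No combination under 75 k$ hits 552.

75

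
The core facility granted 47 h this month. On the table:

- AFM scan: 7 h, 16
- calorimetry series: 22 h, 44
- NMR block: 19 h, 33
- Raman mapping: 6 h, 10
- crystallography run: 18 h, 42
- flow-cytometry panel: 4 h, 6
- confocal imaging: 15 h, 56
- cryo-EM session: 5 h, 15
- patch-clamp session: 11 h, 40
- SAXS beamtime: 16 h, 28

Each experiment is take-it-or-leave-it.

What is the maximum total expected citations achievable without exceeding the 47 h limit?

139

A density-first pass picks AFM scan + Raman mapping + confocal imaging + cryo-EM session + patch-clamp session — 137 at 44 h.
Replace AFM scan and Raman mapping with SAXS beamtime: the trade gains 2 net, giving 139 at 47 h.
The closest alternative, crystallography run + confocal imaging + patch-clamp session, reaches only 138.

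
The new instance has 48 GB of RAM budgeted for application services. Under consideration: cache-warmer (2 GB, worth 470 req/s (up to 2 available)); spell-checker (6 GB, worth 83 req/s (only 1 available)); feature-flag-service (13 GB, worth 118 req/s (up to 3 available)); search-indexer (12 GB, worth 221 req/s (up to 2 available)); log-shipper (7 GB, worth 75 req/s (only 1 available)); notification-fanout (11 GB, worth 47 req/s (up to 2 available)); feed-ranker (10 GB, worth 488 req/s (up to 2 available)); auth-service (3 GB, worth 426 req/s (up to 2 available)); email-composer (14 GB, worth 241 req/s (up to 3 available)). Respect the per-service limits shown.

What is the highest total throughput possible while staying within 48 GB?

3072

Density check — cache-warmer 235.00, auth-service 142.00, feed-ranker 48.80 are the best per GB.
Taking 2×cache-warmer + spell-checker + search-indexer + 2×feed-ranker + 2×auth-service: 48 GB used, 3072 in throughput.
Every other selection either busts 48 GB or exceeds an availability limit or fails to beat 3072.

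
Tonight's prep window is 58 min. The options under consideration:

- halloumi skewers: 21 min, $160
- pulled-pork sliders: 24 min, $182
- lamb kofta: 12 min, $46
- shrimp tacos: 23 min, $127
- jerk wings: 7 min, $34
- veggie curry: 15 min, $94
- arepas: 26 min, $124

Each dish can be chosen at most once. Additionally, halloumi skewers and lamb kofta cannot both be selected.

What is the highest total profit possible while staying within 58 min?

376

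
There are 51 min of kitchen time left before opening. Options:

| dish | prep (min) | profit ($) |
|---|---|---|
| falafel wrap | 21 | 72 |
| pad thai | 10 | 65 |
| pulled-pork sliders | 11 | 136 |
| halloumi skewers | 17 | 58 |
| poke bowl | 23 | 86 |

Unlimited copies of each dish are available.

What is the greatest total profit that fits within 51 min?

Best packing: 4×pulled-pork sliders — 44 min, 544 total.

544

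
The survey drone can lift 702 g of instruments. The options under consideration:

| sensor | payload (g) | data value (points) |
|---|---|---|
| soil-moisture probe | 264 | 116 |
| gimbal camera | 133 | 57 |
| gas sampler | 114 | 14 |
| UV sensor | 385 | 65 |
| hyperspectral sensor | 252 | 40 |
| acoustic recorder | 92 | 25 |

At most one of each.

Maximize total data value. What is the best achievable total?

Taking the top-ratio sensors first gives soil-moisture probe + gimbal camera + gas sampler + acoustic recorder for 212 (603 g).
Replace gas sampler and acoustic recorder with hyperspectral sensor: the trade gains 1 net, giving 213 at 649 g.

213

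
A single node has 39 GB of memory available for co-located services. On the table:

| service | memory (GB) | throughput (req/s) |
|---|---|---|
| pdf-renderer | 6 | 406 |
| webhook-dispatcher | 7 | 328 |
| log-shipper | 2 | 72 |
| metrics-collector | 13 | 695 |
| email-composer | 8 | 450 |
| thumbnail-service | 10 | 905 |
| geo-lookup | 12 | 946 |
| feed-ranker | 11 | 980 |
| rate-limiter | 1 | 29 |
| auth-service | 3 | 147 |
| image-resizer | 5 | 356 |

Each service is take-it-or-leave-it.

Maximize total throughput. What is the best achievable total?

Ranking by ratio (throughput/GB): thumbnail-service 90.50, feed-ranker 89.09, geo-lookup 78.83.
Greedy by ratio would take thumbnail-service + geo-lookup + feed-ranker + rate-limiter + image-resizer: 39 GB used, total 3216.
The 6 GB tied up in rate-limiter and image-resizer is better spent on pdf-renderer — total rises to 3237 (39 GB).

3237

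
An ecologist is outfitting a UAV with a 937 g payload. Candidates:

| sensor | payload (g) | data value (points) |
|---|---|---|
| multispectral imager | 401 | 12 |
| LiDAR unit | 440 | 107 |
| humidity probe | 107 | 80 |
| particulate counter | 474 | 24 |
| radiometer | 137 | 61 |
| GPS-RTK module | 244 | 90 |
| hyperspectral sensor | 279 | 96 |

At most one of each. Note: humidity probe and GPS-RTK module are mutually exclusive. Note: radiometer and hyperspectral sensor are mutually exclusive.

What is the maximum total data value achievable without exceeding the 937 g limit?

283

Ranking by ratio (data value/g): humidity probe 0.75, radiometer 0.45, GPS-RTK module 0.37, hyperspectral sensor 0.34.
LiDAR unit + humidity probe + hyperspectral sensor uses 826 of the 937 g and totals 283.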